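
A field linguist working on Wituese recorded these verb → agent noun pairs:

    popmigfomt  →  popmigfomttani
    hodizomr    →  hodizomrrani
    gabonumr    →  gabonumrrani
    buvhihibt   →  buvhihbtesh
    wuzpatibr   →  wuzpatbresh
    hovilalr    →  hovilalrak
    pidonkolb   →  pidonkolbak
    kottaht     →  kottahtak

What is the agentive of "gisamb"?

gisambbani

"gisamb" has second-to-last letter 'm'. The stems whose second-to-last letter is 'm' (popmigfomt → popmigfomttani, hodizomr → hodizomrrani, gabonumr → gabonumrrani) double the final consonant and add -ani.
The other patterns: stems whose second-to-last letter is 'b' delete the last vowel and add -esh; stems whose second-to-last letter is 'h' or 'l' add -ak.
So gisamb → gisambbani.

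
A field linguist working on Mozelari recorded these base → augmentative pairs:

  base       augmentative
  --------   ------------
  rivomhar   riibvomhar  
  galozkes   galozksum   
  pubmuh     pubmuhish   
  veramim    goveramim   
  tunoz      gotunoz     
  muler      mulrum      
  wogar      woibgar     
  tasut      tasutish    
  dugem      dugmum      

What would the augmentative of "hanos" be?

gohanos

veramim and dugem both end in -m yet inflect differently (goveramim, dugmum), so the final letter is not what conditions the rule; the last vowel is.
"hanos" has last vowel 'o'. The one such stem in the data (tunoz → gotunoz) adds the prefix go-, so the same rule applies.
The other patterns: stems whose last vowel is 'a' insert -ib- after the first vowel; stems whose last vowel is 'u' add -ish; stems whose last vowel is 'e' delete the last vowel and add -um.
So hanos → gohanos.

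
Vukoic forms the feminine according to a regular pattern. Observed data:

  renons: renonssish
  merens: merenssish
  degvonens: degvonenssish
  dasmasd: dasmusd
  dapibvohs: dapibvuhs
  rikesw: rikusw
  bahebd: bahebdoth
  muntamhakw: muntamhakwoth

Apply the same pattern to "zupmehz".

renons and dapibvohs both end in -s yet inflect differently (renonssish, dapibvuhs), so the final letter is not what conditions the rule; the second-to-last letter is.
"zupmehz" has second-to-last letter 'h'. The one such stem in the data (dapibvohs → dapibvuhs) changes the last vowel to 'u' (as do dasmasd, rikesw), so the same rule applies.
The other patterns: stems whose second-to-last letter is 'n' double the final consonant and add -ish; stems whose second-to-last letter is 'b' or 'k' add -oth.
So zupmehz → zupmuhz.

zupmuhz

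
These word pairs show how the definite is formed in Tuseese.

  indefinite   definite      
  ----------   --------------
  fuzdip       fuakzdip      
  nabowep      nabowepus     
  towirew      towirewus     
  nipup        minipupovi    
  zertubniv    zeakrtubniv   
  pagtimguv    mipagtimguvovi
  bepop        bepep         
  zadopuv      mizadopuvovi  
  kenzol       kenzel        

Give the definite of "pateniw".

paakteniw

"pateniw" has last vowel 'i'. The stems whose last vowel is 'i' (zertubniv → zeakrtubniv, fuzdip → fuakzdip) insert -ak- after the first vowel.
The other patterns: stems whose last vowel is 'e' add -us; stems whose last vowel is 'o' change the last vowel to 'e'; stems whose last vowel is 'u' add mi- … -ovi around the stem.
So pateniw → paakteniw.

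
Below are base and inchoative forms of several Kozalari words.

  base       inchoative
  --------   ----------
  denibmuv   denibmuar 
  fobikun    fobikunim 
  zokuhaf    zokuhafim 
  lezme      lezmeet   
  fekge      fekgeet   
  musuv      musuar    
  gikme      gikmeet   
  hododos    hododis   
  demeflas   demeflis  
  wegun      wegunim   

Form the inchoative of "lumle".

lumleet

musuv and wegun both have last vowel 'u' yet inflect differently (musuar, wegunim), so the last vowel is not what conditions the rule; the final letter is.
"lumle" ends in -e. The stems ending in -e (fekge → fekgeet, gikme → gikmeet, lezme → lezmeet) add -et.
The other patterns: stems ending in -v drop the final letter and add -ar; stems ending in -s change the last vowel to 'i'; stems ending in -f or -n add -im.
So lumle → lumleet.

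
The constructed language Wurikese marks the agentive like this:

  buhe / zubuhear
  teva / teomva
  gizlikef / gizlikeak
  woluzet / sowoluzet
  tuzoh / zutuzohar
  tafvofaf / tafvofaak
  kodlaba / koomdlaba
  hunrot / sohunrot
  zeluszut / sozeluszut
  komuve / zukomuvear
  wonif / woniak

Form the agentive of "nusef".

nuseak

woluzet and gizlikef both have last vowel 'e' yet inflect differently (sowoluzet, gizlikeak), so the last vowel is not what conditions the rule; the final letter is.
"nusef" ends in -f. The stems ending in -f (gizlikef → gizlikeak, wonif → woniak, tafvofaf → tafvofaak) drop the final letter and add -ak.
So nusef → nuseak.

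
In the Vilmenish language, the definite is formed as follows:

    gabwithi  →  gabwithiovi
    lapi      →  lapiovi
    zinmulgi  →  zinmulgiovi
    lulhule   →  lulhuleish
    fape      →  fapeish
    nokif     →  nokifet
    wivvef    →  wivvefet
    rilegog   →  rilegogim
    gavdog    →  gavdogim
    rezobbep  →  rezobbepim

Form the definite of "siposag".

gabwithi and nokif both have last vowel 'i' yet inflect differently (gabwithiovi, nokifet), so the last vowel is not what conditions the rule; the final letter is.
"siposag" ends in -g. The stems ending in -g (rilegog → rilegogim, gavdog → gavdogim) add -im.
So siposag → siposagim.

siposagim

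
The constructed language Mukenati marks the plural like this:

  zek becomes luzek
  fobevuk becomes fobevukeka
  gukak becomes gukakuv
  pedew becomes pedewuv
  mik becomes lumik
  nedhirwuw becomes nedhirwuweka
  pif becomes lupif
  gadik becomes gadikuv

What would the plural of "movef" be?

movefuv

mik and gukak both end in -k yet inflect differently (lumik, gukakuv), so the final letter is not what conditions the rule; the number of vowels is.
"movef" has 2 vowels. The stems with 2 vowels (gukak → gukakuv, pedew → pedewuv, gadik → gadikuv) add -uv.
So movef → movefuv.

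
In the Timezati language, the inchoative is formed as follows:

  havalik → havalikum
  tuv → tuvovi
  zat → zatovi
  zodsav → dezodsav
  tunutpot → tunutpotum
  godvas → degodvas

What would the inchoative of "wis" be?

wisovi

tuv and zodsav both end in -v yet inflect differently (tuvovi, dezodsav), so the final letter is not what conditions the rule; the number of vowels is.
"wis" has 1 vowel. The stems with 1 vowel (tuv → tuvovi, zat → zatovi) add -ovi.
The other patterns: stems with 2 vowels add the prefix de-; stems with 3 vowels add -um.
So wis → wisovi.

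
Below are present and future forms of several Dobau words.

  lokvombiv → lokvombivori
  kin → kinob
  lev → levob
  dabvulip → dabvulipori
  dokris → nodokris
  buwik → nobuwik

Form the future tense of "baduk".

nobaduk

lev and lokvombiv both end in -v yet inflect differently (levob, lokvombivori), so the final letter is not what conditions the rule; the number of vowels is.
"baduk" has 2 vowels. The stems with 2 vowels (dokris → nodokris, buwik → nobuwik) add the prefix no-.
The other patterns: stems with 1 vowel add -ob; stems with 3 vowels add -ori.
So baduk → nobaduk.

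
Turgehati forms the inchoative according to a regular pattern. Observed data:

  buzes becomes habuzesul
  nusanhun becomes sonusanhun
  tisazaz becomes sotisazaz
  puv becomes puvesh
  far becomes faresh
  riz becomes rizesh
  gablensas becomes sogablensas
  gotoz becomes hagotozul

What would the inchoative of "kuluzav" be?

riz and gotoz both end in -z yet inflect differently (rizesh, hagotozul), so the final letter is not what conditions the rule; the number of vowels is.
"kuluzav" has 3 vowels. The stems with 3 vowels (gablensas → sogablensas, tisazaz → sotisazaz, nusanhun → sonusanhun) add the prefix so-.
The other patterns: stems with 1 vowel add -esh; stems with 2 vowels add ha- … -ul around the stem.
So kuluzav → sokuluzav.

sokuluzav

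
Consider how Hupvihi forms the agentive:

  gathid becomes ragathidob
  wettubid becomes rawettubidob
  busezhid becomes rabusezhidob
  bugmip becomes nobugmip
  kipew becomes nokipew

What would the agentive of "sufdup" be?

nosufdup

gathid and bugmip both have last vowel 'i' yet inflect differently (ragathidob, nobugmip), so the last vowel is not what conditions the rule; the final letter is.
"sufdup" ends in -p. The one such stem in the data (bugmip → nobugmip) adds the prefix no-, so the same rule applies.
The other pattern: stems ending in -d add ra- … -ob around the stem.
So sufdup → nosufdup.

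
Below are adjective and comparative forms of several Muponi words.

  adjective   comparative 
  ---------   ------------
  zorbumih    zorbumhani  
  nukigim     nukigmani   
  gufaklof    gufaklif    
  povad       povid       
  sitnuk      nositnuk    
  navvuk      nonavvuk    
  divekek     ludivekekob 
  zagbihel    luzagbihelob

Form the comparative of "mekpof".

sitnuk and divekek both end in -k yet inflect differently (nositnuk, ludivekekob), so the final letter is not what conditions the rule; the last vowel is.
"mekpof" has last vowel 'o'. The one such stem in the data (gufaklof → gufaklif) changes the last vowel to 'i' (as does povad), so the same rule applies.
The other patterns: stems whose last vowel is 'i' delete the last vowel and add -ani; stems whose last vowel is 'u' add the prefix no-; stems whose last vowel is 'e' add lu- … -ob around the stem.
So mekpof → mekpif.

mekpif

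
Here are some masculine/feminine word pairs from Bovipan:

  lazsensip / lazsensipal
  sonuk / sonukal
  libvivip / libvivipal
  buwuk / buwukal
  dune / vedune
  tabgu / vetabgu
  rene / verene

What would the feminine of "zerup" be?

sonuk and tabgu both have last vowel 'u' yet inflect differently (sonukal, vetabgu), so the last vowel is not what conditions the rule; whether the stem ends in a vowel or a consonant is.
"zerup" ends in a consonant. The stems ending in a consonant (lazsensip → lazsensipal, sonuk → sonukal, libvivip → libvivipal) add -al.
So zerup → zerupal.

zerupal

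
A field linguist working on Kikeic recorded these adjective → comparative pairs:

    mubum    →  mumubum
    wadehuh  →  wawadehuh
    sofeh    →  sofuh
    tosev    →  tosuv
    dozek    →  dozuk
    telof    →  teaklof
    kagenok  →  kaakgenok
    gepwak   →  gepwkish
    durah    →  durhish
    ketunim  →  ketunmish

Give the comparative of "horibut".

hohoribut

wadehuh and sofeh both end in -h yet inflect differently (wawadehuh, sofuh), so the final letter is not what conditions the rule; the last vowel is.
"horibut" has last vowel 'u'. The stems whose last vowel is 'u' (mubum → mumubum, wadehuh → wawadehuh) repeat the first consonant+vowel as a prefix.
The other patterns: stems whose last vowel is 'e' change the last vowel to 'u'; stems whose last vowel is 'o' insert -ak- after the first vowel; stems whose last vowel is 'a' or 'i' delete the last vowel and add -ish.
So horibut → hohoribut.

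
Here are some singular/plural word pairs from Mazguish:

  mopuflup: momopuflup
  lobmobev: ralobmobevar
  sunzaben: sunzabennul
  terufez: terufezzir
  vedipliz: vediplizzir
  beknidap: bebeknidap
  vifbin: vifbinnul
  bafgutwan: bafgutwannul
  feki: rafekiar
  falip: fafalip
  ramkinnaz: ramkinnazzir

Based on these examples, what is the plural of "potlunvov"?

rapotlunvovar

"potlunvov" ends in -v. The one such stem in the data (lobmobev → ralobmobevar) adds ra- … -ar around the stem, so the same rule applies.
So potlunvov → rapotlunvovar.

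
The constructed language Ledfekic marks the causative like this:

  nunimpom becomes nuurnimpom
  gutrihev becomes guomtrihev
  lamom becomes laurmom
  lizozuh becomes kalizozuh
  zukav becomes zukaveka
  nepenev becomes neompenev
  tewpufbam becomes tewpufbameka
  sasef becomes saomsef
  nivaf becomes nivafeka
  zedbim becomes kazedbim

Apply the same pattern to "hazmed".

tewpufbam and lamom both end in -m yet inflect differently (tewpufbameka, laurmom), so the final letter is not what conditions the rule; the last vowel is.
"hazmed" has last vowel 'e'. The stems whose last vowel is 'e' (gutrihev → guomtrihev, sasef → saomsef, nepenev → neompenev) insert -om- after the first vowel.
So hazmed → haomzmed.

haomzmed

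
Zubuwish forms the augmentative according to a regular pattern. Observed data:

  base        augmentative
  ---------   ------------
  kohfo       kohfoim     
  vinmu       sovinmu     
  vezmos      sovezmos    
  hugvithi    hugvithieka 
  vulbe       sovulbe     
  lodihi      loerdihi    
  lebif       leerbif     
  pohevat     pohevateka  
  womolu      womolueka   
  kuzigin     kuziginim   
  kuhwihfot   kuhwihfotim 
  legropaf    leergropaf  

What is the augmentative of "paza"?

"paza" begins with p-. The one such stem in the data (pohevat → pohevateka) adds -eka, so the same rule applies.
So paza → pazaeka.

pazaeka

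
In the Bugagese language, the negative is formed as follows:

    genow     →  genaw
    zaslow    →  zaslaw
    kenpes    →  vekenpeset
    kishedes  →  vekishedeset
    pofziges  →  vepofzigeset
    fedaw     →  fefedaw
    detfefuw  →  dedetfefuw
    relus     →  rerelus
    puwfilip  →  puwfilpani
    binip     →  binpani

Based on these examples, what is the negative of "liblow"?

genow and fedaw both end in -w yet inflect differently (genaw, fefedaw), so the final letter is not what conditions the rule; the last vowel is.
"liblow" has last vowel 'o'. The stems whose last vowel is 'o' (genow → genaw, zaslow → zaslaw) change the last vowel to 'a'.
The other patterns: stems whose last vowel is 'e' add ve- … -et around the stem; stems whose last vowel is 'a' or 'u' repeat the first consonant+vowel as a prefix; stems whose last vowel is 'i' delete the last vowel and add -ani.
So liblow → liblaw.

liblaw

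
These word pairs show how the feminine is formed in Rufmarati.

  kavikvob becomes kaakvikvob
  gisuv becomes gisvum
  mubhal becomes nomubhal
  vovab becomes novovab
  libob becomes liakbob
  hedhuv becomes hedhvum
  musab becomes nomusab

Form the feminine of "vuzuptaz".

vovab and kavikvob both end in -b yet inflect differently (novovab, kaakvikvob), so the final letter is not what conditions the rule; the last vowel is.
"vuzuptaz" has last vowel 'a'. The stems whose last vowel is 'a' (vovab → novovab, musab → nomusab, mubhal → nomubhal) add the prefix no-.
So vuzuptaz → novuzuptaz.

novuzuptaz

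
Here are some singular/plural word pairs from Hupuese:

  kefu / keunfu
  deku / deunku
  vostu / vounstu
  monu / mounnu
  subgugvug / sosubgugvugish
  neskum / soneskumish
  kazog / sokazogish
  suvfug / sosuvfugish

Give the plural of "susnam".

"susnam" ends in -m. The one such stem in the data (neskum → soneskumish) adds so- … -ish around the stem, so the same rule applies.
The other pattern: stems ending in -u insert -un- after the first vowel.
So susnam → sosusnamish.

sosusnamish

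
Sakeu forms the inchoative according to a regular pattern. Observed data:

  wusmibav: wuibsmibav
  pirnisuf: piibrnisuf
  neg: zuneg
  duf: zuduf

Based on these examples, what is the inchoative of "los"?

"los" has 1 vowel. The stems with 1 vowel (neg → zuneg, duf → zuduf) add the prefix zu-.
The other pattern: stems with 3 vowels insert -ib- after the first vowel.
So los → zulos.

zulos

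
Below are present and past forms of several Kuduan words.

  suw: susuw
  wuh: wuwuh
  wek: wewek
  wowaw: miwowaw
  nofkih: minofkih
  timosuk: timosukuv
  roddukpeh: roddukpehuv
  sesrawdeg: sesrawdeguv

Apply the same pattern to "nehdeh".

minehdeh

"nehdeh" has 2 vowels. The stems with 2 vowels (wowaw → miwowaw, nofkih → minofkih) add the prefix mi-.
The other patterns: stems with 1 vowel repeat the first consonant+vowel as a prefix; stems with 3 vowels add -uv.
So nehdeh → minehdeh.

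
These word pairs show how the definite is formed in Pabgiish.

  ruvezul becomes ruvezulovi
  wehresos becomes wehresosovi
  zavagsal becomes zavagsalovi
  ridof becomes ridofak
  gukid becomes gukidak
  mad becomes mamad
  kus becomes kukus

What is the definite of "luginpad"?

"luginpad" has 3 vowels. The stems with 3 vowels (ruvezul → ruvezulovi, zavagsal → zavagsalovi, wehresos → wehresosovi) add -ovi.
So luginpad → luginpadovi.

luginpadovi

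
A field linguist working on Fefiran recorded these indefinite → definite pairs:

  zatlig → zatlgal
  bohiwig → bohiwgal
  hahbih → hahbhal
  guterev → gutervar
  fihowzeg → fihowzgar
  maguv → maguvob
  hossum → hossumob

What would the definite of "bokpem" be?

"bokpem" has last vowel 'e'. The stems whose last vowel is 'e' (guterev → gutervar, fihowzeg → fihowzgar) delete the last vowel and add -ar.
The other patterns: stems whose last vowel is 'i' delete the last vowel and add -al; stems whose last vowel is 'u' add -ob.
So bokpem → bokpmar.

bokpmar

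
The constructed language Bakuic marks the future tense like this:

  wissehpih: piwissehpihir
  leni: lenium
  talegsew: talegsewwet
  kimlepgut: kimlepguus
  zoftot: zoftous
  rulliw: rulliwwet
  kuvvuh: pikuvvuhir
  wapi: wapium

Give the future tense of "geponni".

geponnium

leni and rulliw both have last vowel 'i' yet inflect differently (lenium, rulliwwet), so the last vowel is not what conditions the rule; the final letter is.
"geponni" ends in -i. The stems ending in -i (leni → lenium, wapi → wapium) add -um.
The other patterns: stems ending in -w double the final consonant and add -et; stems ending in -t drop the final letter and add -us; stems ending in -h add pi- … -ir around the stem.
So geponni → geponnium.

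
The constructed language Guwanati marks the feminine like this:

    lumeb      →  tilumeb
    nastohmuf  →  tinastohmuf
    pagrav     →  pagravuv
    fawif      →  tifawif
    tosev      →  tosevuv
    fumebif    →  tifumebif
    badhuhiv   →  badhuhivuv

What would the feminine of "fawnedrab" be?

tifawnedrab

tosev and lumeb both have last vowel 'e' yet inflect differently (tosevuv, tilumeb), so the last vowel is not what conditions the rule; the final letter is.
"fawnedrab" ends in -b. The one such stem in the data (lumeb → tilumeb) adds the prefix ti-, so the same rule applies.
The other pattern: stems ending in -v add -uv.
So fawnedrab → tifawnedrab.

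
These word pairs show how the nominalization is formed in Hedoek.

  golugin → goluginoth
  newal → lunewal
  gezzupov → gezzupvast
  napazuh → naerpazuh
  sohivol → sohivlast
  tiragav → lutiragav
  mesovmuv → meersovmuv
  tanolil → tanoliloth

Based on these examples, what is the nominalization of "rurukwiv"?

"rurukwiv" has last vowel 'i'. The stems whose last vowel is 'i' (tanolil → tanoliloth, golugin → goluginoth) add -oth.
The other patterns: stems whose last vowel is 'a' add the prefix lu-; stems whose last vowel is 'u' insert -er- after the first vowel; stems whose last vowel is 'o' delete the last vowel and add -ast.
So rurukwiv → rurukwivoth.

rurukwivoth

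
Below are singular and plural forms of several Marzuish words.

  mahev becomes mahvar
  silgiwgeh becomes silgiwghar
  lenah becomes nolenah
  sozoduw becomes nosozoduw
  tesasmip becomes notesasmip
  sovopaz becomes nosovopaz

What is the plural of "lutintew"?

"lutintew" has last vowel 'e'. The stems whose last vowel is 'e' (mahev → mahvar, silgiwgeh → silgiwghar) delete the last vowel and add -ar.
The other pattern: stems whose last vowel is 'a', 'i' or 'u' add the prefix no-.
So lutintew → lutintwar.

lutintwar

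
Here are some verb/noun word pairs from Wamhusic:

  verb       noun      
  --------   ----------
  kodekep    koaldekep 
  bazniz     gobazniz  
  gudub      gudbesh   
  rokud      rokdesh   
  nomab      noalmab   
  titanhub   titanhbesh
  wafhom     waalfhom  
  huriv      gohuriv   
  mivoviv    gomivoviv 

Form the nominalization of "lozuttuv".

lozuttvesh

titanhub and nomab both end in -b yet inflect differently (titanhbesh, noalmab), so the final letter is not what conditions the rule; the last vowel is.
"lozuttuv" has last vowel 'u'. The stems whose last vowel is 'u' (titanhub → titanhbesh, gudub → gudbesh, rokud → rokdesh) delete the last vowel and add -esh.
The other patterns: stems whose last vowel is 'i' add the prefix go-; stems whose last vowel is 'a', 'e' or 'o' insert -al- after the first vowel.
So lozuttuv → lozuttvesh.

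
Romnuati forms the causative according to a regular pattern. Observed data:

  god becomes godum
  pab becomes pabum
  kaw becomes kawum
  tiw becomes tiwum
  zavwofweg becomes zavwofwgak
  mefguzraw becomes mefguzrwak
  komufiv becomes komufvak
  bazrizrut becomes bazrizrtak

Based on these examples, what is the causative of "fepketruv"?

fepketrvak

kaw and mefguzraw both end in -w yet inflect differently (kawum, mefguzrwak), so the final letter is not what conditions the rule; the number of vowels is.
"fepketruv" has 3 vowels. The stems with 3 vowels (zavwofweg → zavwofwgak, mefguzraw → mefguzrwak, komufiv → komufvak) delete the last vowel and add -ak.
So fepketruv → fepketrvak.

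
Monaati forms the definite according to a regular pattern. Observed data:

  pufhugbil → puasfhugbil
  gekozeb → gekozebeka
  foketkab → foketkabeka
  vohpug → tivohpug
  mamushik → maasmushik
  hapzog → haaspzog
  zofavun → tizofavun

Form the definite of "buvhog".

hapzog and vohpug both end in -g yet inflect differently (haaspzog, tivohpug), so the final letter is not what conditions the rule; the last vowel is.
"buvhog" has last vowel 'o'. The one such stem in the data (hapzog → haaspzog) inserts -as- after the first vowel (as do pufhugbil, mamushik), so the same rule applies.
So buvhog → buasvhog.

buasvhog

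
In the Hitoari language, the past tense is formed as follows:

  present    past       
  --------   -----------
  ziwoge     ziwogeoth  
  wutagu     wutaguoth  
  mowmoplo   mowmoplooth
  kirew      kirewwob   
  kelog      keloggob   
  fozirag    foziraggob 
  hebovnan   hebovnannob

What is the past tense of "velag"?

ziwoge and kirew both have last vowel 'e' yet inflect differently (ziwogeoth, kirewwob), so the last vowel is not what conditions the rule; whether the stem ends in a vowel or a consonant is.
"velag" ends in a consonant. The stems ending in a consonant (kirew → kirewwob, kelog → keloggob, fozirag → foziraggob) double the final consonant and add -ob.
The other pattern: stems ending in a vowel add -oth.
So velag → velaggob.

velaggob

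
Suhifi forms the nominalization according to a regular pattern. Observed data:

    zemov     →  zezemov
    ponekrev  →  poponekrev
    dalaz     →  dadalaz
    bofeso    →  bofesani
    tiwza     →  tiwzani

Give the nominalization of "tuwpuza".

tuwpuzani

zemov and bofeso both have last vowel 'o' yet inflect differently (zezemov, bofesani), so the last vowel is not what conditions the rule; whether the stem ends in a vowel or a consonant is.
"tuwpuza" ends in a vowel. The stems ending in a vowel (bofeso → bofesani, tiwza → tiwzani) drop the final letter and add -ani.
So tuwpuza → tuwpuzani.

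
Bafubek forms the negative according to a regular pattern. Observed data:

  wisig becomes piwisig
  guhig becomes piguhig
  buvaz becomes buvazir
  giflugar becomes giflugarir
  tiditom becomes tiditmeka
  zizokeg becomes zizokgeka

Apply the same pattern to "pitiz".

wisig and zizokeg both end in -g yet inflect differently (piwisig, zizokgeka), so the final letter is not what conditions the rule; the last vowel is.
"pitiz" has last vowel 'i'. The stems whose last vowel is 'i' (wisig → piwisig, guhig → piguhig) add the prefix pi-.
So pitiz → pipitiz.

pipitiz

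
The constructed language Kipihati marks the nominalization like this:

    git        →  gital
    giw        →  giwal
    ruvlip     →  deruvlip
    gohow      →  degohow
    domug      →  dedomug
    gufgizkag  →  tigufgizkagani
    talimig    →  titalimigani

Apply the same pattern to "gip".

giw and gohow both end in -w yet inflect differently (giwal, degohow), so the final letter is not what conditions the rule; the number of vowels is.
"gip" has 1 vowel. The stems with 1 vowel (git → gital, giw → giwal) add -al.
So gip → gipal.

gipal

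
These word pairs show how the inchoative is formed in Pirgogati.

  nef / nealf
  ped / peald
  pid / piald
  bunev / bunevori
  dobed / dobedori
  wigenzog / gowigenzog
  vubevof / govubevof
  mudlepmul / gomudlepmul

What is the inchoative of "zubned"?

zubnedori

ped and dobed both end in -d yet inflect differently (peald, dobedori), so the final letter is not what conditions the rule; the number of vowels is.
"zubned" has 2 vowels. The stems with 2 vowels (bunev → bunevori, dobed → dobedori) add -ori.
So zubned → zubnedori.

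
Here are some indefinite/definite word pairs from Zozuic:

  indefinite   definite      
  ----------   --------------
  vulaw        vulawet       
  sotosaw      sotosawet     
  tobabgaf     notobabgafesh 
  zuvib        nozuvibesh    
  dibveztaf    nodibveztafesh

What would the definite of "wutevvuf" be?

"wutevvuf" ends in -f. The stems ending in -f (dibveztaf → nodibveztafesh, tobabgaf → notobabgafesh) add no- … -esh around the stem.
The other pattern: stems ending in -w add -et.
So wutevvuf → nowutevvufesh.

nowutevvufesh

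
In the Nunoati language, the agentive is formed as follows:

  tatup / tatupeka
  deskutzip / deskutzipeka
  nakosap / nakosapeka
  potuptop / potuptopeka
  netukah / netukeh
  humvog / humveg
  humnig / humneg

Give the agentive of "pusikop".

nakosap and netukah both have last vowel 'a' yet inflect differently (nakosapeka, netukeh), so the last vowel is not what conditions the rule; the final letter is.
"pusikop" ends in -p. The stems ending in -p (tatup → tatupeka, deskutzip → deskutzipeka, nakosap → nakosapeka) add -eka.
So pusikop → pusikopeka.

pusikopeka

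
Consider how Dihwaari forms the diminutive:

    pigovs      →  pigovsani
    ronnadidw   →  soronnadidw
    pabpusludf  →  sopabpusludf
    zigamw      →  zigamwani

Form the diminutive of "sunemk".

ronnadidw and zigamw both end in -w yet inflect differently (soronnadidw, zigamwani), so the final letter is not what conditions the rule; the second-to-last letter is.
"sunemk" has second-to-last letter 'm'. The one such stem in the data (zigamw → zigamwani) adds -ani, so the same rule applies.
The other pattern: stems whose second-to-last letter is 'd' add the prefix so-.
So sunemk → sunemkani.

sunemkani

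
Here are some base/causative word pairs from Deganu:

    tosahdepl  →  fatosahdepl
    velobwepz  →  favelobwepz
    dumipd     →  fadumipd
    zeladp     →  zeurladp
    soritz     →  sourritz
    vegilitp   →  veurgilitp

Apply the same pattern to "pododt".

velobwepz and soritz both end in -z yet inflect differently (favelobwepz, sourritz), so the final letter is not what conditions the rule; the second-to-last letter is.
"pododt" has second-to-last letter 'd'. The one such stem in the data (zeladp → zeurladp) inserts -ur- after the first vowel (as do soritz, vegilitp), so the same rule applies.
The other pattern: stems whose second-to-last letter is 'p' add the prefix fa-.
So pododt → pourdodt.

pourdodt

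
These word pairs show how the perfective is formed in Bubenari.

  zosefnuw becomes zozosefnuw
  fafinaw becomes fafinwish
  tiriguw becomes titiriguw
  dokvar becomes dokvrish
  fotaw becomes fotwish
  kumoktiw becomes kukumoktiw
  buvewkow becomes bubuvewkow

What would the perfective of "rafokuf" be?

rarafokuf

fotaw and zosefnuw both end in -w yet inflect differently (fotwish, zozosefnuw), so the final letter is not what conditions the rule; the last vowel is.
"rafokuf" has last vowel 'u'. The stems whose last vowel is 'u' (zosefnuw → zozosefnuw, tiriguw → titiriguw) repeat the first consonant+vowel as a prefix.
So rafokuf → rarafokuf.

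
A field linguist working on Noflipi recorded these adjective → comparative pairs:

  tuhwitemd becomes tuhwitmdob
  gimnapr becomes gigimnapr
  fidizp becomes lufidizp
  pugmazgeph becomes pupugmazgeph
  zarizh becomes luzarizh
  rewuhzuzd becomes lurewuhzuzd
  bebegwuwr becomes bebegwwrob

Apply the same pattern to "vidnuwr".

vidnwrob

pugmazgeph and zarizh both end in -h yet inflect differently (pupugmazgeph, luzarizh), so the final letter is not what conditions the rule; the second-to-last letter is.
"vidnuwr" has second-to-last letter 'w'. The one such stem in the data (bebegwuwr → bebegwwrob) deletes the last vowel and adds -ob (as does tuhwitemd), so the same rule applies.
So vidnuwr → vidnwrob.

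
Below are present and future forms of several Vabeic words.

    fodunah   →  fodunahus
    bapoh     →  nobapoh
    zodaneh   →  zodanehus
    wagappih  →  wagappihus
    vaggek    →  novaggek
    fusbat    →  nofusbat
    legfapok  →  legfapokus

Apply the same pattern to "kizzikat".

kizzikatus

bapoh and zodaneh both end in -h yet inflect differently (nobapoh, zodanehus), so the final letter is not what conditions the rule; the number of vowels is.
"kizzikat" has 3 vowels. The stems with 3 vowels (zodaneh → zodanehus, wagappih → wagappihus, legfapok → legfapokus) add -us.
The other pattern: stems with 2 vowels add the prefix no-.
So kizzikat → kizzikatus.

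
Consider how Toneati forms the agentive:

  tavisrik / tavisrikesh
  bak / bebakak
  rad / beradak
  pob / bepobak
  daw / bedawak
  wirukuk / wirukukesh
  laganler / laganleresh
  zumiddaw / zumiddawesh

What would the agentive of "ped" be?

bepedak

"ped" has 1 vowel. The stems with 1 vowel (pob → bepobak, bak → bebakak, rad → beradak) add be- … -ak around the stem.
The other pattern: stems with 3 vowels add -esh.
So ped → bepedak.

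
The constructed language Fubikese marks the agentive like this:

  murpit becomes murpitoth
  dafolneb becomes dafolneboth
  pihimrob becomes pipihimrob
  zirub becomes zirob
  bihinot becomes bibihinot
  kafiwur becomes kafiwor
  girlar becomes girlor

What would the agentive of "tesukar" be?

tesukor

"tesukar" has last vowel 'a'. The one such stem in the data (girlar → girlor) changes the last vowel to 'o' (as do kafiwur, zirub), so the same rule applies.
The other patterns: stems whose last vowel is 'o' repeat the first consonant+vowel as a prefix; stems whose last vowel is 'e' or 'i' add -oth.
So tesukar → tesukor.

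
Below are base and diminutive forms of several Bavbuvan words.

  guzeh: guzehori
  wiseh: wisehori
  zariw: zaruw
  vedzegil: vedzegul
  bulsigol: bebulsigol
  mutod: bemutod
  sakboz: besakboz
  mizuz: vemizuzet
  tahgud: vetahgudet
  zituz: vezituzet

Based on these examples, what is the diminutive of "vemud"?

vedzegil and bulsigol both end in -l yet inflect differently (vedzegul, bebulsigol), so the final letter is not what conditions the rule; the last vowel is.
"vemud" has last vowel 'u'. The stems whose last vowel is 'u' (mizuz → vemizuzet, tahgud → vetahgudet, zituz → vezituzet) add ve- … -et around the stem.
So vemud → vevemudet.

vevemudet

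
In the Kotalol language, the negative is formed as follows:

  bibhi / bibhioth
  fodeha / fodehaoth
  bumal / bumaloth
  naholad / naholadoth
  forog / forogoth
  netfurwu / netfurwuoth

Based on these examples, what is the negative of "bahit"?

bahitoth

Every pair shown (bibhi → bibhioth, fodeha → fodehaoth, bumal → bumaloth, …) follows the same rule: add -oth.
So bahit → bahitoth.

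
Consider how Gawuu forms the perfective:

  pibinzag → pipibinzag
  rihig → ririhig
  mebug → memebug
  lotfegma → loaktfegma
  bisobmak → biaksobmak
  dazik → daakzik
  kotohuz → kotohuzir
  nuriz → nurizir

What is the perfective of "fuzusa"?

fuakzusa

pibinzag and lotfegma both have last vowel 'a' yet inflect differently (pipibinzag, loaktfegma), so the last vowel is not what conditions the rule; the final letter is.
"fuzusa" ends in -a. The one such stem in the data (lotfegma → loaktfegma) inserts -ak- after the first vowel (as do bisobmak, dazik), so the same rule applies.
So fuzusa → fuakzusa.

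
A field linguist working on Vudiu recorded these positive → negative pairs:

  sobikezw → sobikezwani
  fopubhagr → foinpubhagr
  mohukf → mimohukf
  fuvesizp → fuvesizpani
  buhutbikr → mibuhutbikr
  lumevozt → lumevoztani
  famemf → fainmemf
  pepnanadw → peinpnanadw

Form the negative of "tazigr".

mohukf and famemf both end in -f yet inflect differently (mimohukf, fainmemf), so the final letter is not what conditions the rule; the second-to-last letter is.
"tazigr" has second-to-last letter 'g'. The one such stem in the data (fopubhagr → foinpubhagr) inserts -in- after the first vowel (as do famemf, pepnanadw), so the same rule applies.
So tazigr → tainzigr.

tainzigr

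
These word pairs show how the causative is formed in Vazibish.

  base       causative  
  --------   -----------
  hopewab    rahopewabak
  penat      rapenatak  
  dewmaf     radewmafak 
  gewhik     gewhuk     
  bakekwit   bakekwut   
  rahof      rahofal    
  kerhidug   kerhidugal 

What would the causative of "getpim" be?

penat and bakekwit both end in -t yet inflect differently (rapenatak, bakekwut), so the final letter is not what conditions the rule; the last vowel is.
"getpim" has last vowel 'i'. The stems whose last vowel is 'i' (gewhik → gewhuk, bakekwit → bakekwut) change the last vowel to 'u'.
The other patterns: stems whose last vowel is 'a' add ra- … -ak around the stem; stems whose last vowel is 'o' or 'u' add -al.
So getpim → getpum.

getpum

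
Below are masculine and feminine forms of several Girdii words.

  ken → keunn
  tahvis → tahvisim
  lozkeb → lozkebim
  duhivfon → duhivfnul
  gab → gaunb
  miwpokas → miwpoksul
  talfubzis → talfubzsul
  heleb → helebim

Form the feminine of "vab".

vaunb

"vab" has 1 vowel. The stems with 1 vowel (ken → keunn, gab → gaunb) insert -un- after the first vowel.
So vab → vaunb.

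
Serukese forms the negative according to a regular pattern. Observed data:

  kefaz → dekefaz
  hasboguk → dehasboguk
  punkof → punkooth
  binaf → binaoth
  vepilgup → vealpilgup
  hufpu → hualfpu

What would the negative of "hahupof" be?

kefaz and binaf both have last vowel 'a' yet inflect differently (dekefaz, binaoth), so the last vowel is not what conditions the rule; the final letter is.
"hahupof" ends in -f. The stems ending in -f (punkof → punkooth, binaf → binaoth) drop the final letter and add -oth.
The other patterns: stems ending in -k or -z add the prefix de-; stems ending in -p or -u insert -al- after the first vowel.
So hahupof → hahupooth.

hahupooth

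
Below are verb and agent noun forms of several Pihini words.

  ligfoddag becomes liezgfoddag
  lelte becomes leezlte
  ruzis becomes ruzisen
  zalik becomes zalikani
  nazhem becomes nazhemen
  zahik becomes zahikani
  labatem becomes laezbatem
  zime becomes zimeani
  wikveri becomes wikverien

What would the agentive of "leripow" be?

"leripow" begins with l-. The stems beginning with l- (ligfoddag → liezgfoddag, lelte → leezlte, labatem → laezbatem) insert -ez- after the first vowel.
So leripow → leezripow.

leezripow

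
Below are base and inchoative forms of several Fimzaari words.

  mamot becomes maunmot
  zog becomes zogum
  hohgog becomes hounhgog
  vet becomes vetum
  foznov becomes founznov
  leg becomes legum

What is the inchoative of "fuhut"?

fuunhut

vet and mamot both end in -t yet inflect differently (vetum, maunmot), so the final letter is not what conditions the rule; the number of vowels is.
"fuhut" has 2 vowels. The stems with 2 vowels (mamot → maunmot, hohgog → hounhgog, foznov → founznov) insert -un- after the first vowel.
So fuhut → fuunhut.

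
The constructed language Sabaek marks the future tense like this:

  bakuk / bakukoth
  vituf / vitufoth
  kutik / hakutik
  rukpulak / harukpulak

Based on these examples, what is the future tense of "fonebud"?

fonebudoth

bakuk and kutik both end in -k yet inflect differently (bakukoth, hakutik), so the final letter is not what conditions the rule; the last vowel is.
"fonebud" has last vowel 'u'. The stems whose last vowel is 'u' (bakuk → bakukoth, vituf → vitufoth) add -oth.
The other pattern: stems whose last vowel is 'a' or 'i' add the prefix ha-.
So fonebud → fonebudoth.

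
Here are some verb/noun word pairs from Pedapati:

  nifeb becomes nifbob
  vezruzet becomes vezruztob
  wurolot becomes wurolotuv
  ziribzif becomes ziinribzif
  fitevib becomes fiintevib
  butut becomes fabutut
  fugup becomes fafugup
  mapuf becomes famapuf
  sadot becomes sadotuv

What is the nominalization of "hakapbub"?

sadot and vezruzet both end in -t yet inflect differently (sadotuv, vezruztob), so the final letter is not what conditions the rule; the last vowel is.
"hakapbub" has last vowel 'u'. The stems whose last vowel is 'u' (mapuf → famapuf, butut → fabutut, fugup → fafugup) add the prefix fa-.
The other patterns: stems whose last vowel is 'o' add -uv; stems whose last vowel is 'e' delete the last vowel and add -ob; stems whose last vowel is 'i' insert -in- after the first vowel.
So hakapbub → fahakapbub.

fahakapbub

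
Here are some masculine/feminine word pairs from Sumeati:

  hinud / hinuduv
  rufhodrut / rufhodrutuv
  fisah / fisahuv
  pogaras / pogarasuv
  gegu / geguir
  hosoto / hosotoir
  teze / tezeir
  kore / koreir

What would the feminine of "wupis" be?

hinud and gegu both have last vowel 'u' yet inflect differently (hinuduv, geguir), so the last vowel is not what conditions the rule; whether the stem ends in a vowel or a consonant is.
"wupis" ends in a consonant. The stems ending in a consonant (hinud → hinuduv, rufhodrut → rufhodrutuv, fisah → fisahuv) add -uv.
The other pattern: stems ending in a vowel add -ir.
So wupis → wupisuv.

wupisuv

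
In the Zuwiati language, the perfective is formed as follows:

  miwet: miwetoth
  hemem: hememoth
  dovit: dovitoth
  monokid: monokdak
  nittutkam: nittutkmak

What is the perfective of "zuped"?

zupedoth

hemem and nittutkam both end in -m yet inflect differently (hememoth, nittutkmak), so the final letter is not what conditions the rule; the number of vowels is.
"zuped" has 2 vowels. The stems with 2 vowels (miwet → miwetoth, hemem → hememoth, dovit → dovitoth) add -oth.
The other pattern: stems with 3 vowels delete the last vowel and add -ak.
So zuped → zupedoth.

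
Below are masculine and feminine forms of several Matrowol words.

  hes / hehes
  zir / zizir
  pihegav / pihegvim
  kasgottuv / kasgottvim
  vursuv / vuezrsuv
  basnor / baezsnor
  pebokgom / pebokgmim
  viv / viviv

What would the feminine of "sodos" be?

soezdos

zir and basnor both end in -r yet inflect differently (zizir, baezsnor), so the final letter is not what conditions the rule; the number of vowels is.
"sodos" has 2 vowels. The stems with 2 vowels (basnor → baezsnor, vursuv → vuezrsuv) insert -ez- after the first vowel.
So sodos → soezdos.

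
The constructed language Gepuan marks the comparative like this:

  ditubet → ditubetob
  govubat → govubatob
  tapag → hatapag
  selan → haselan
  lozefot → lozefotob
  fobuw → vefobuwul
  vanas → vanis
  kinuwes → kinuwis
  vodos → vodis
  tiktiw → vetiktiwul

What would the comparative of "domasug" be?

hadomasug

kinuwes and ditubet both have last vowel 'e' yet inflect differently (kinuwis, ditubetob), so the last vowel is not what conditions the rule; the final letter is.
"domasug" ends in -g. The one such stem in the data (tapag → hatapag) adds the prefix ha-, so the same rule applies.
The other patterns: stems ending in -s change the last vowel to 'i'; stems ending in -t add -ob; stems ending in -w add ve- … -ul around the stem.
So domasug → hadomasug.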